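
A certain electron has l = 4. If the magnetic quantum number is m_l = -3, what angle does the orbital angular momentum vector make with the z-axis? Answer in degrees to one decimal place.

θ ≈ 132.1°

|L| = √(l(l+1)) ℏ = 2√5 ℏ.
L_z = m_l ℏ = −3ℏ.
cos θ = L_z/|L| = -3/√20, so θ ≈ 132.1°.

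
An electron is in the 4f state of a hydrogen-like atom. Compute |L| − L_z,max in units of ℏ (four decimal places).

For 4f, l = 3.
|L| = 2√3 ℏ ≈ 3.4641ℏ, while L_z,max = lℏ = 3ℏ.
The difference is (2√3 − 3)ℏ ≈ 0.4641ℏ.

|L| − L_z,max ≈ 0.4641ℏ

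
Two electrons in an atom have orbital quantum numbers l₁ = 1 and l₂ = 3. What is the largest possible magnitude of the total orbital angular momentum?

L runs from |1 − 3| = 2 to 1 + 3 = 4.
L ∈ {2, 3, 4}.
The largest magnitude corresponds to L = 4: |L_tot| = ℏ√(4·5) = 2√5 ℏ.

|L_tot|_max = 2√5 ℏ ≈ 4.472ℏ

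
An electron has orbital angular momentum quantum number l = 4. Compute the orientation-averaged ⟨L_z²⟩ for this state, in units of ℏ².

⟨L_z²⟩ = 6.667 ℏ²

The allowed m_l values are -4, -3, -2, -1, 0, 1, 2, 3, 4.
⟨L_z²⟩ = ℏ²·l(l+1)/3 = 6.667ℏ².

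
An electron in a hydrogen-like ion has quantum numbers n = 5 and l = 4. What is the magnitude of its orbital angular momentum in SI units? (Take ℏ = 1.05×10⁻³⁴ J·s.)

|L| = 4.70×10⁻³⁴ J·s

|L| = ℏ√(l(l+1)) = ℏ√(4·5) = 2√5 ℏ
Numerically, |L| = 4.472 × (1.05×10⁻³⁴ J·s) = 4.70×10⁻³⁴ J·s.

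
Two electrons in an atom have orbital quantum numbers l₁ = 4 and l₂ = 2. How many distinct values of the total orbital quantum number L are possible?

5

By the triangle rule, |l₁ − l₂| ≤ L ≤ l₁ + l₂.
Allowed values: L = 2, 3, 4, 5, 6.
That is 5 values.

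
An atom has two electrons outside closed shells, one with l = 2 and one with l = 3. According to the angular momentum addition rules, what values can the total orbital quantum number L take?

The total orbital quantum number L ranges from |l₁ − l₂| to l₁ + l₂ in integer steps.
So L can be 1, 2, 3, 4, 5.

L = 1, 2, 3, 4, 5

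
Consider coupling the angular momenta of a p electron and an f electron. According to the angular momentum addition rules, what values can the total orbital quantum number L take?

The total orbital quantum number L ranges from |l₁ − l₂| to l₁ + l₂ in integer steps.
So L can be 2, 3, 4.

L = 2, 3, 4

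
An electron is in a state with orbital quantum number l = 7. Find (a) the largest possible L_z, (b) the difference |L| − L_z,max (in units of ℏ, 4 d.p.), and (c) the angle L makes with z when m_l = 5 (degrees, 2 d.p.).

L_z,max = lℏ = 7ℏ.
|L| − L_z,max = (2√14 − 7)ℏ ≈ 0.4833ℏ.
For m_l = 5: cos θ = 5/√56, θ ≈ 48.08°.

L_z,max = 7ℏ; |L|−L_z,max ≈ 0.4833ℏ; θ(m_l=5) ≈ 48.08°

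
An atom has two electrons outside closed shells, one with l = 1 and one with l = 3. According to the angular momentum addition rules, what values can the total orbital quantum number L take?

The total orbital quantum number L ranges from |l₁ − l₂| to l₁ + l₂ in integer steps.
Allowed values: L = 2, 3, 4.

L = 2, 3, 4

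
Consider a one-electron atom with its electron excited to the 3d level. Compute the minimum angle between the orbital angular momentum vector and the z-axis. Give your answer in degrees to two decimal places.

θ_min ≈ 35.26°

The 3d level has l = 2.
|L| = √(l(l+1)) ℏ = √6 ℏ.
The smallest angle corresponds to the largest L_z, i.e. m_l = l = 2, giving L_z = 2ℏ.
cos θ_min = 2/√6, so θ_min ≈ 35.26°.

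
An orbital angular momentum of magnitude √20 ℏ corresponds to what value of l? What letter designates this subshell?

Since |L|² = l(l+1)ℏ², l(l+1) = 20.
The positive root is l = 4.

l = 4 (g orbital)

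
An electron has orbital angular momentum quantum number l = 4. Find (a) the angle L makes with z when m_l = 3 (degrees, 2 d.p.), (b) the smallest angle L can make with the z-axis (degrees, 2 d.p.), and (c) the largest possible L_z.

θ(m_l=3) ≈ 47.87°; θ_min ≈ 26.57°; L_z,max = 4ℏ

For m_l = 3: cos θ = 3/√20, θ ≈ 47.87°.
cos θ_min = 4/√20, so θ_min ≈ 26.57°.
L_z,max = lℏ = 4ℏ.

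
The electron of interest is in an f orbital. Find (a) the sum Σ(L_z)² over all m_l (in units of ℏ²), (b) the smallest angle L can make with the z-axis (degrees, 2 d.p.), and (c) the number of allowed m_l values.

For an f orbital, l = 3.
Σ m_l² = 28, so Σ(L_z)² = 28 ℏ².
cos θ_min = 3/√12, so θ_min ≈ 30.00°.
There are 2l+1 = 7 values of m_l.

Σ(L_z)² = 28 ℏ²; θ_min ≈ 30.00°; 7 values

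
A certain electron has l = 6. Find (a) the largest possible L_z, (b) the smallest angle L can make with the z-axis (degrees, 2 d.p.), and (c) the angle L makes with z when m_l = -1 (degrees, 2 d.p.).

L_z,max = 6ℏ; θ_min ≈ 22.21°; θ(m_l=-1) ≈ 98.88°

L_z,max = lℏ = 6ℏ.
cos θ_min = 6/√42, so θ_min ≈ 22.21°.
For m_l = -1: cos θ = -1/√42, θ ≈ 98.88°.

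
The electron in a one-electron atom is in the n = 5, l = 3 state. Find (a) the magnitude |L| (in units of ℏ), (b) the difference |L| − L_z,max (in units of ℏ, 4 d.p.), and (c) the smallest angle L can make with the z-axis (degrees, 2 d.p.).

|L| = 2√3 ℏ ≈ 3.464ℏ; |L|−L_z,max ≈ 0.4641ℏ; θ_min ≈ 30.00°

|L| = ℏ√(3·4) = 2√3 ℏ ≈ 3.464ℏ.
|L| − L_z,max = (2√3 − 3)ℏ ≈ 0.4641ℏ.
cos θ_min = 3/√12, so θ_min ≈ 30.00°.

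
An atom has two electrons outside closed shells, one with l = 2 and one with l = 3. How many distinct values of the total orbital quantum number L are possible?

L runs from |2 − 3| = 1 to 2 + 3 = 5.
L ∈ {1, 2, 3, 4, 5}.
That is 5 values.

5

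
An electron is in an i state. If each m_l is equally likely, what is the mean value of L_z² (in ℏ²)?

⟨L_z²⟩ = 14 ℏ²

The letter i corresponds to l = 6.
The allowed m_l values are -6, -5, -4, -3, -2, -1, 0, 1, 2, 3, 4, 5, 6.
⟨L_z²⟩ = ℏ²·(Σ m_l²)/(2l+1) = ℏ²·182/13 = 14ℏ².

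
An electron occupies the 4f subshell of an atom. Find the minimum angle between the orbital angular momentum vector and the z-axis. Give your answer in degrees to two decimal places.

4f means n = 4, l = 3.
|L|² = l(l+1)ℏ² = 12ℏ², so |L| = 2√3 ℏ.
The smallest angle corresponds to the largest L_z, i.e. m_l = l = 3, giving L_z = 3ℏ.
cos θ_min = 3/√12, so θ_min ≈ 30.00°.

θ_min ≈ 30.00°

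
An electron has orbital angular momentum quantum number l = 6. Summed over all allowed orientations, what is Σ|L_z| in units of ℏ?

m_l ∈ {-6, -5, -4, -3, -2, -1, 0, 1, 2, 3, 4, 5, 6}.
Σ|m_l| = l(l+1) = 42.

Σ|L_z| = 42 ℏ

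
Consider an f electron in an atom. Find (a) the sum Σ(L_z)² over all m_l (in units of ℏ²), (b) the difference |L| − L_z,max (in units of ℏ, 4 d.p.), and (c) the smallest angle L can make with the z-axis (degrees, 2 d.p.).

An f state has l = 3.
Σ m_l² = 28, so Σ(L_z)² = 28 ℏ².
|L| − L_z,max = (2√3 − 3)ℏ ≈ 0.4641ℏ.
cos θ_min = 3/√12, so θ_min ≈ 30.00°.

Σ(L_z)² = 28 ℏ²; |L|−L_z,max ≈ 0.4641ℏ; θ_min ≈ 30.00°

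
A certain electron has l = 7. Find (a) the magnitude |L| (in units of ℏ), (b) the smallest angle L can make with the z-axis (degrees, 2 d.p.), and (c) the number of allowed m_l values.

|L| = ℏ√(7·8) = 2√14 ℏ ≈ 7.483ℏ.
cos θ_min = 7/√56, so θ_min ≈ 20.70°.
There are 2l+1 = 15 values of m_l.

|L| = 2√14 ℏ ≈ 7.483ℏ; θ_min ≈ 20.70°; 15 values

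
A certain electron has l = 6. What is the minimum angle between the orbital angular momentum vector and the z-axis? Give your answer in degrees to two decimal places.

θ_min ≈ 22.21°

|L| = √(l(l+1)) ℏ = √42 ℏ.
The smallest angle corresponds to the largest L_z, i.e. m_l = l = 6, giving L_z = 6ℏ.
cos θ_min = 6/√42, so θ_min ≈ 22.21°.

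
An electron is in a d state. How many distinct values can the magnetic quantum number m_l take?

For a d orbital, l = 2.
The number of m_l values is 2l + 1 = 2·2 + 1 = 5.

5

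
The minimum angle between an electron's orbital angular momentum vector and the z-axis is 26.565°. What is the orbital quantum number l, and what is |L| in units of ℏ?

At minimum angle, m_l = l, so cos θ = l/√(l(l+1)); cos²θ = l/(l+1) = 0.8000.
l = cos²θ/sin²θ ≈ 4.
Then |L| = ℏ√(4·5) = 2√5 ℏ.

l = 4, |L| = 2√5 ℏ ≈ 4.472ℏ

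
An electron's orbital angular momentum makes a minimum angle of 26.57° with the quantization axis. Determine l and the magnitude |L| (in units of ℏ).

l = 4, |L| = 2√5 ℏ ≈ 4.472ℏ

At minimum angle, m_l = l, so cos θ = l/√(l(l+1)); cos²θ = l/(l+1) = 0.7999.
Thus l = 0.7999/(1 − 0.7999) ≈ 4.
Then |L| = ℏ√(4·5) = 2√5 ℏ.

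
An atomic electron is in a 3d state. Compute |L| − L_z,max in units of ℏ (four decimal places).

For 3d, l = 2.
|L| = √6 ℏ ≈ 2.4495ℏ, while L_z,max = lℏ = 2ℏ.
The difference is (√6 − 2)ℏ ≈ 0.4495ℏ.

|L| − L_z,max ≈ 0.4495ℏ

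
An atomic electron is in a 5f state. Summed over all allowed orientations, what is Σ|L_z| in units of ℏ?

The 5f subshell has l = 3.
m_l runs from −3 to 3, i.e. {-3, -2, -1, 0, 1, 2, 3}.
Σ|m_l| = 2(1+2+…+3) = 12.

Σ|L_z| = 12 ℏ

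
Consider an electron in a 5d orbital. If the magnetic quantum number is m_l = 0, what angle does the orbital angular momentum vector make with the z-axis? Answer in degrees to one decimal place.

θ ≈ 90.0°

For 5d, l = 2.
|L|² = l(l+1)ℏ² = 6ℏ², so |L| = √6 ℏ.
L_z = m_l ℏ = 0ℏ.
cos θ = L_z/|L| = 0/√6, so θ ≈ 90.0°.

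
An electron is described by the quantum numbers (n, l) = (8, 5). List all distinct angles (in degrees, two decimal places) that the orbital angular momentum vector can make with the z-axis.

|L|² = l(l+1)ℏ² = 30ℏ², so |L| = √30 ℏ.
cos θ = m_l/√30 for each m_l ∈ {-5, -4, -3, -2, -1, 0, 1, 2, 3, 4, 5}.

θ ∈ {24.09°, 43.09°, 56.79°, 68.58°, 79.48°, 90.00°, 100.52°, 111.42°, 123.21°, 136.91°, 155.91°}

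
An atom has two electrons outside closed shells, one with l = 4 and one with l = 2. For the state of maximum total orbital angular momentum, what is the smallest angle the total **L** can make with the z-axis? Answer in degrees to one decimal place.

By the triangle rule, |l₁ − l₂| ≤ L ≤ l₁ + l₂.
Allowed values: L = 2, 3, 4, 5, 6.
The maximum is L = 6, with |L_tot| = ℏ√(6·7) = √42 ℏ.
The minimum angle with z is arccos(6/√42) ≈ 22.2°.

θ_min ≈ 22.2°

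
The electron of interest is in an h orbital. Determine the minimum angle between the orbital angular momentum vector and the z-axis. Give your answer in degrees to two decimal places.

An h state has l = 5.
|L| = ℏ√(l(l+1)) = √30 ℏ.
The smallest angle corresponds to the largest L_z, i.e. m_l = l = 5, giving L_z = 5ℏ.
cos θ_min = 5/√30, so θ_min ≈ 24.09°.

θ_min ≈ 24.09°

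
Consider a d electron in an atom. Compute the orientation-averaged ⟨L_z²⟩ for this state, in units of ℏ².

The letter d corresponds to l = 2.
m_l runs from −2 to 2, i.e. {-2, -1, 0, 1, 2}.
Average of L_z² over 5 states: 10/5 ℏ² = 2 ℏ².

⟨L_z²⟩ = 2 ℏ²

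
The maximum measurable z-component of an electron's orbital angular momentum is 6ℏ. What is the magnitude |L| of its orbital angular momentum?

The maximum L_z equals lℏ, giving l = 6.
|L| = √(l(l+1)) ℏ = √42 ℏ.

|L| = √42 ℏ ≈ 6.481ℏ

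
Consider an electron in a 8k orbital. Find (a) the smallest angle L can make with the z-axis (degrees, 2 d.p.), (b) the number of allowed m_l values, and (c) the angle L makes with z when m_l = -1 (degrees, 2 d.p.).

θ_min ≈ 20.70°; 15 values; θ(m_l=-1) ≈ 97.68°

For 8k, l = 7.
cos θ_min = 7/√56, so θ_min ≈ 20.70°.
There are 2l+1 = 15 values of m_l.
For m_l = -1: cos θ = -1/√56, θ ≈ 97.68°.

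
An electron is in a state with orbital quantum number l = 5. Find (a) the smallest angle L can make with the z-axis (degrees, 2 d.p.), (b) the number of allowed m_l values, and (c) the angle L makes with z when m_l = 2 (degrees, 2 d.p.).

θ_min ≈ 24.09°; 11 values; θ(m_l=2) ≈ 68.58°

cos θ_min = 5/√30, so θ_min ≈ 24.09°.
There are 2l+1 = 11 values of m_l.
For m_l = 2: cos θ = 2/√30, θ ≈ 68.58°.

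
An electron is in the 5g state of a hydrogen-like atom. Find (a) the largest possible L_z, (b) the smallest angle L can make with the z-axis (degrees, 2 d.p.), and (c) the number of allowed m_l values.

L_z,max = 4ℏ; θ_min ≈ 26.57°; 9 values

For 5g, l = 4.
L_z,max = lℏ = 4ℏ.
cos θ_min = 4/√20, so θ_min ≈ 26.57°.
There are 2l+1 = 9 values of m_l.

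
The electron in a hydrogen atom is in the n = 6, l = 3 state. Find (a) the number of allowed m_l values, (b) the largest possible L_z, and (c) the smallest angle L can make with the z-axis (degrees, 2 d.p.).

7 values; L_z,max = 3ℏ; θ_min ≈ 30.00°

There are 2l+1 = 7 values of m_l.
L_z,max = lℏ = 3ℏ.
cos θ_min = 3/√12, so θ_min ≈ 30.00°.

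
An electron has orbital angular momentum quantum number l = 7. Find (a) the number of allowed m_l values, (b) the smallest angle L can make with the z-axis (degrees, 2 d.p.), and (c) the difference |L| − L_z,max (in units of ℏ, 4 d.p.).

There are 2l+1 = 15 values of m_l.
cos θ_min = 7/√56, so θ_min ≈ 20.70°.
|L| − L_z,max = (2√14 − 7)ℏ ≈ 0.4833ℏ.

15 values; θ_min ≈ 20.70°; |L|−L_z,max ≈ 0.4833ℏ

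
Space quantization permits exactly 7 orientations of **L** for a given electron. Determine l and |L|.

l = 3, |L| = 2√3 ℏ ≈ 3.464ℏ

2l + 1 = 7 ⇒ l = 3.
|L| = ℏ√(l(l+1)) = ℏ√(3·4) = 2√3 ℏ.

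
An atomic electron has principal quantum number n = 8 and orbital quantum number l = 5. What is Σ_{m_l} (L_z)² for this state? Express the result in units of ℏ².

Σ(L_z)² = 110 ℏ²

The allowed m_l values are -5, -4, -3, -2, -1, 0, 1, 2, 3, 4, 5.
Σ m_l² = l(l+1)(2l+1)/3 = 5·6·11/3 = 110.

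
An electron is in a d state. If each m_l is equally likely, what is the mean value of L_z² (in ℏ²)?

A d state has l = 2.
The allowed m_l values are -2, -1, 0, 1, 2.
⟨L_z²⟩ = ℏ²·(Σ m_l²)/(2l+1) = ℏ²·10/5 = 2ℏ².

⟨L_z²⟩ = 2 ℏ²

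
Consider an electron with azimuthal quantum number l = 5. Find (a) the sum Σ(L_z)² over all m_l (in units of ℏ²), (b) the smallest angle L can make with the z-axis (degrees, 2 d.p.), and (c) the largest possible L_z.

Σ m_l² = 110, so Σ(L_z)² = 110 ℏ².
cos θ_min = 5/√30, so θ_min ≈ 24.09°.
L_z,max = lℏ = 5ℏ.

Σ(L_z)² = 110 ℏ²; θ_min ≈ 24.09°; L_z,max = 5ℏ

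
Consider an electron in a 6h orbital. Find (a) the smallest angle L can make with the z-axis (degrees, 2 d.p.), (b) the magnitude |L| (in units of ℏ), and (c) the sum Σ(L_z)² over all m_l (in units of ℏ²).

The 6h subshell has l = 5.
cos θ_min = 5/√30, so θ_min ≈ 24.09°.
|L| = ℏ√(5·6) = √30 ℏ ≈ 5.477ℏ.
Σ m_l² = 110, so Σ(L_z)² = 110 ℏ².

θ_min ≈ 24.09°; |L| = √30 ℏ ≈ 5.477ℏ; Σ(L_z)² = 110 ℏ²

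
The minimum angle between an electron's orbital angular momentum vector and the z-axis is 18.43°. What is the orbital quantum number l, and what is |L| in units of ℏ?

l = 9, |L| = 3√10 ℏ ≈ 9.487ℏ

cos²θ_min = l/(l+1) = 0.9001.
Solving: l = 9.
Then |L| = ℏ√(9·10) = 3√10 ℏ.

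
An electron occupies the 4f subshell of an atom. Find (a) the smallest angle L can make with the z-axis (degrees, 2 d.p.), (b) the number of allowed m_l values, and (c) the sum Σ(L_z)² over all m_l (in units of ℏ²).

θ_min ≈ 30.00°; 7 values; Σ(L_z)² = 28 ℏ²

The 4f subshell has l = 3.
cos θ_min = 3/√12, so θ_min ≈ 30.00°.
There are 2l+1 = 7 values of m_l.
Σ m_l² = 28, so Σ(L_z)² = 28 ℏ².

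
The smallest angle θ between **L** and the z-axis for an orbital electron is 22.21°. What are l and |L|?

At minimum angle, m_l = l, so cos θ = l/√(l(l+1)); cos²θ = l/(l+1) = 0.8571.
Thus l = 0.8571/(1 − 0.8571) ≈ 6.
Then |L| = ℏ√(6·7) = √42 ℏ.

l = 6, |L| = √42 ℏ ≈ 6.481ℏ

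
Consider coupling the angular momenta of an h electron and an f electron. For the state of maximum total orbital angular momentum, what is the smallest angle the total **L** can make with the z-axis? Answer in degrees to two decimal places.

L runs from |5 − 3| = 2 to 5 + 3 = 8.
So L can be 2, 3, 4, 5, 6, 7, 8.
The maximum is L = 8, with |L_tot| = ℏ√(8·9) = 6√2 ℏ.
The minimum angle with z is arccos(8/√72) ≈ 19.47°.

θ_min ≈ 19.47°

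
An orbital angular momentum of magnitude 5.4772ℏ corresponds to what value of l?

l = 5

(|L|/ℏ)² = l(l+1) = 30.
Solving: l = 5.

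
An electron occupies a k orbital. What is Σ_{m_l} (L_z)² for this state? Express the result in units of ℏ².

K corresponds to l = 7.
The allowed m_l values are -7, -6, -5, -4, -3, -2, -1, 0, 1, 2, 3, 4, 5, 6, 7.
Σ m_l² = 2·(1 + 4 + 9 + 16 + 25 + 36 + 49) = 280.

Σ(L_z)² = 280 ℏ²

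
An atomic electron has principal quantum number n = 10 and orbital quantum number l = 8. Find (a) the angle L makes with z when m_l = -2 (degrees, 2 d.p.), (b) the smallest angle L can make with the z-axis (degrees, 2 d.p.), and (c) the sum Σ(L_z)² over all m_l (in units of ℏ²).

For m_l = -2: cos θ = -2/√72, θ ≈ 103.63°.
cos θ_min = 8/√72, so θ_min ≈ 19.47°.
Σ m_l² = 408, so Σ(L_z)² = 408 ℏ².

θ(m_l=-2) ≈ 103.63°; θ_min ≈ 19.47°; Σ(L_z)² = 408 ℏ²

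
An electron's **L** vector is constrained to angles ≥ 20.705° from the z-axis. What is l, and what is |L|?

cos²θ_min = l/(l+1) = 0.8750.
Solving: l = 7.
Then |L| = ℏ√(7·8) = 2√14 ℏ.

l = 7, |L| = 2√14 ℏ ≈ 7.483ℏ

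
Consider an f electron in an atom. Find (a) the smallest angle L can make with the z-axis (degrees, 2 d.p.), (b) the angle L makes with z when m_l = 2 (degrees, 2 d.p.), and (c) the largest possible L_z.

The letter f corresponds to l = 3.
cos θ_min = 3/√12, so θ_min ≈ 30.00°.
For m_l = 2: cos θ = 2/√12, θ ≈ 54.74°.
L_z,max = lℏ = 3ℏ.

θ_min ≈ 30.00°; θ(m_l=2) ≈ 54.74°; L_z,max = 3ℏ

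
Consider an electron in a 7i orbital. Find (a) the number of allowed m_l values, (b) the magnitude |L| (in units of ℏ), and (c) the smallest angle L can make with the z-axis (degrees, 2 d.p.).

13 values; |L| = √42 ℏ ≈ 6.481ℏ; θ_min ≈ 22.21°

7i means n = 7, l = 6.
There are 2l+1 = 13 values of m_l.
|L| = ℏ√(6·7) = √42 ℏ ≈ 6.481ℏ.
cos θ_min = 6/√42, so θ_min ≈ 22.21°.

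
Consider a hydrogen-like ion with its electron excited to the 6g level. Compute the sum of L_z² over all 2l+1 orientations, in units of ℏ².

The 6g level has l = 4.
m_l ∈ {-4, -3, -2, -1, 0, 1, 2, 3, 4}.
Σ m_l² = l(l+1)(2l+1)/3 = 4·5·9/3 = 60.

Σ(L_z)² = 60 ℏ²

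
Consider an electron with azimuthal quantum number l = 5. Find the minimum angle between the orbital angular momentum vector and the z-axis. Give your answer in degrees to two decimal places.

|L| = √(l(l+1)) ℏ = √30 ℏ.
The smallest angle corresponds to the largest L_z, i.e. m_l = l = 5, giving L_z = 5ℏ.
cos θ_min = 5/√30, so θ_min ≈ 24.09°.

θ_min ≈ 24.09°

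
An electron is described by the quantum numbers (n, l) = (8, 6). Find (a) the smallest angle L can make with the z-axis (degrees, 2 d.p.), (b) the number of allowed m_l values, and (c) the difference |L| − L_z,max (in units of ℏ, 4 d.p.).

cos θ_min = 6/√42, so θ_min ≈ 22.21°.
There are 2l+1 = 13 values of m_l.
|L| − L_z,max = (√42 − 6)ℏ ≈ 0.4807ℏ.

θ_min ≈ 22.21°; 13 values; |L|−L_z,max ≈ 0.4807ℏ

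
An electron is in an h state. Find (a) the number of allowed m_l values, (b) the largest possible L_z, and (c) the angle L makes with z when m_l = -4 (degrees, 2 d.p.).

The letter h corresponds to l = 5.
There are 2l+1 = 11 values of m_l.
L_z,max = lℏ = 5ℏ.
For m_l = -4: cos θ = -4/√30, θ ≈ 136.91°.

11 values; L_z,max = 5ℏ; θ(m_l=-4) ≈ 136.91°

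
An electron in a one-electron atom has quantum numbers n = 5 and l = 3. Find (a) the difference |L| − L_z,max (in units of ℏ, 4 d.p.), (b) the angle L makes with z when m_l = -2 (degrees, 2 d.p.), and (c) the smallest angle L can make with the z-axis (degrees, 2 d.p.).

|L| − L_z,max = (2√3 − 3)ℏ ≈ 0.4641ℏ.
For m_l = -2: cos θ = -2/√12, θ ≈ 125.26°.
cos θ_min = 3/√12, so θ_min ≈ 30.00°.

|L|−L_z,max ≈ 0.4641ℏ; θ(m_l=-2) ≈ 125.26°; θ_min ≈ 30.00°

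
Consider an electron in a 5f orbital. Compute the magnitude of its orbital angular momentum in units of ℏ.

For 5f, l = 3.
|L| = ℏ√(l(l+1)) = ℏ√(3·4) = 2√3 ℏ

|L| = 2√3 ℏ ≈ 3.464ℏ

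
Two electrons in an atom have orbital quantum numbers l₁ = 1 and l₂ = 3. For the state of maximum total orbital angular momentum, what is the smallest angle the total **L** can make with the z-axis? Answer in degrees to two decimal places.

The total orbital quantum number L ranges from |l₁ − l₂| to l₁ + l₂ in integer steps.
So L can be 2, 3, 4.
The maximum is L = 4, with |L_tot| = ℏ√(4·5) = 2√5 ℏ.
The minimum angle with z is arccos(4/√20) ≈ 26.57°.

θ_min ≈ 26.57°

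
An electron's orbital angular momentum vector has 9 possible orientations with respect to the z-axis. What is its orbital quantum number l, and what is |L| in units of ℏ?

l = 4, |L| = 2√5 ℏ ≈ 4.472ℏ

9 = 2l + 1, so l = (9−1)/2 = 4.
Then |L| = √(l(l+1)) ℏ = 2√5 ℏ.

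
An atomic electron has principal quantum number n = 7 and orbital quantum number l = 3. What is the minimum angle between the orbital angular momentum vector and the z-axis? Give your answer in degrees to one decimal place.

|L|² = l(l+1)ℏ² = 12ℏ², so |L| = 2√3 ℏ.
The smallest angle corresponds to the largest L_z, i.e. m_l = l = 3, giving L_z = 3ℏ.
cos θ_min = 3/√12, so θ_min ≈ 30.0°.

θ_min ≈ 30.0°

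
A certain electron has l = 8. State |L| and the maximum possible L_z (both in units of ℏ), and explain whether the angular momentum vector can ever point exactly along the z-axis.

No: L_z,max = 8ℏ < |L| = 6√2 ℏ ≈ 8.485ℏ

|L| = 6√2 ℏ ≈ 8.4853ℏ, while L_z,max = lℏ = 8ℏ.
Since |L| > L_z,max, the vector can never point exactly along z; the closest it comes is θ_min = arccos(8/√72) ≈ 19.5°.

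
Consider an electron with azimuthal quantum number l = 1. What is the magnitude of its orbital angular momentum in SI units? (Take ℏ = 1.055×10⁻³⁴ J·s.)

|L| = ℏ√(l(l+1)) = ℏ√(1·2) = √2 ℏ
Numerically, |L| = 1.414 × (1.055×10⁻³⁴ J·s) = 1.492×10⁻³⁴ J·s.

|L| = 1.492×10⁻³⁴ J·s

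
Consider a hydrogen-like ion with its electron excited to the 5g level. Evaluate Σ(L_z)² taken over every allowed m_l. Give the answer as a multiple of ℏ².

The 5g level has l = 4.
m_l runs from −4 to 4, i.e. {-4, -3, -2, -1, 0, 1, 2, 3, 4}.
Summing m² from −4 to 4: Σ m_l² = 60.

Σ(L_z)² = 60 ℏ²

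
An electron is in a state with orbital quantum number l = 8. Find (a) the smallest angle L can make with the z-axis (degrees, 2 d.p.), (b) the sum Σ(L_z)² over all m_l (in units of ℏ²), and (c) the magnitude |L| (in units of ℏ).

θ_min ≈ 19.47°; Σ(L_z)² = 408 ℏ²; |L| = 6√2 ℏ ≈ 8.485ℏ

cos θ_min = 8/√72, so θ_min ≈ 19.47°.
Σ m_l² = 408, so Σ(L_z)² = 408 ℏ².
|L| = ℏ√(8·9) = 6√2 ℏ ≈ 8.485ℏ.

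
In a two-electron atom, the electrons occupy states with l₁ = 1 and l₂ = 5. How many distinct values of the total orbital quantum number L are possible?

3

The total orbital quantum number L ranges from |l₁ − l₂| to l₁ + l₂ in integer steps.
L ∈ {4, 5, 6}.
That is 3 values.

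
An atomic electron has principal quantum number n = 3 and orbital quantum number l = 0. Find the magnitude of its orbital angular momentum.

|L| = 0

|L| = ℏ√(l(l+1)) = ℏ√0 = 0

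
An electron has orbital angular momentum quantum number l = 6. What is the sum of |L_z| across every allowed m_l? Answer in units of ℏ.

Σ|L_z| = 42 ℏ

m_l runs from −6 to 6, i.e. {-6, -5, -4, -3, -2, -1, 0, 1, 2, 3, 4, 5, 6}.
Σ|m_l| = 2(1+2+…+6) = 42.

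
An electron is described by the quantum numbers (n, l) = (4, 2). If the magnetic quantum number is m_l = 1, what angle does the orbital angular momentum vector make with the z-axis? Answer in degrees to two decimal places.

|L| = ℏ√(l(l+1)) = √6 ℏ.
L_z = m_l ℏ = 1ℏ.
cos θ = L_z/|L| = 1/√6, so θ ≈ 65.91°.

θ ≈ 65.91°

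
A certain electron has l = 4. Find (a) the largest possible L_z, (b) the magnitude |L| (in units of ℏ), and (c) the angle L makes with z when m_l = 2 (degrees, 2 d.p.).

L_z,max = 4ℏ; |L| = 2√5 ℏ ≈ 4.472ℏ; θ(m_l=2) ≈ 63.43°

L_z,max = lℏ = 4ℏ.
|L| = ℏ√(4·5) = 2√5 ℏ ≈ 4.472ℏ.
For m_l = 2: cos θ = 2/√20, θ ≈ 63.43°.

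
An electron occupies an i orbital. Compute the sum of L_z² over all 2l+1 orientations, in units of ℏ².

For an i orbital, l = 6.
m_l ∈ {-6, -5, -4, -3, -2, -1, 0, 1, 2, 3, 4, 5, 6}.
Σ m_l² = l(l+1)(2l+1)/3 = 6·7·13/3 = 182.

Σ(L_z)² = 182 ℏ²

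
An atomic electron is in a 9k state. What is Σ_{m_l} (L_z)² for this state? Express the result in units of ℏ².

For 9k, l = 7.
The allowed m_l values are -7, -6, -5, -4, -3, -2, -1, 0, 1, 2, 3, 4, 5, 6, 7.
Summing m² from −7 to 7: Σ m_l² = 280.

Σ(L_z)² = 280 ℏ²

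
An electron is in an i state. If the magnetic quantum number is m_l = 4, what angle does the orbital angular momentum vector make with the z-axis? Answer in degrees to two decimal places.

θ ≈ 51.89°

An i state has l = 6.
|L|² = l(l+1)ℏ² = 42ℏ², so |L| = √42 ℏ.
L_z = m_l ℏ = 4ℏ.
cos θ = L_z/|L| = 4/√42, so θ ≈ 51.89°.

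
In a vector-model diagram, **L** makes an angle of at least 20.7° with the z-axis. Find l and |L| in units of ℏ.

At minimum angle, m_l = l, so cos θ = l/√(l(l+1)); cos²θ = l/(l+1) = 0.8751.
Solving: l = 7.
Then |L| = ℏ√(7·8) = 2√14 ℏ.

l = 7, |L| = 2√14 ℏ ≈ 7.483ℏ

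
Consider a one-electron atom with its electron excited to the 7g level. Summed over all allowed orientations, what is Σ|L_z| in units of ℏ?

Σ|L_z| = 20 ℏ

The 7g level has l = 4.
The allowed m_l values are -4, -3, -2, -1, 0, 1, 2, 3, 4.
Σ|m_l| = 2·4(4+1)/2 = 20.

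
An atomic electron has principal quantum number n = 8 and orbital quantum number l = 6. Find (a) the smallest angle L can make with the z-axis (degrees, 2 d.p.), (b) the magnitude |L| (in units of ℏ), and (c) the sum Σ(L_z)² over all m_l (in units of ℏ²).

θ_min ≈ 22.21°; |L| = √42 ℏ ≈ 6.481ℏ; Σ(L_z)² = 182 ℏ²

cos θ_min = 6/√42, so θ_min ≈ 22.21°.
|L| = ℏ√(6·7) = √42 ℏ ≈ 6.481ℏ.
Σ m_l² = 182, so Σ(L_z)² = 182 ℏ².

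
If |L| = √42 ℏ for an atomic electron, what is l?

|L| = ℏ√(l(l+1)), so l(l+1) = 42.
l² + l − 42 = 0 ⇒ l = 6.

l = 6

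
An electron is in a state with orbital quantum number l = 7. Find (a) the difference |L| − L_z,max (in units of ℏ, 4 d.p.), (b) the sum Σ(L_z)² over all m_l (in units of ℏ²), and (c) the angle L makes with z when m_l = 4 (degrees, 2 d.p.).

|L|−L_z,max ≈ 0.4833ℏ; Σ(L_z)² = 280 ℏ²; θ(m_l=4) ≈ 57.69°

|L| − L_z,max = (2√14 − 7)ℏ ≈ 0.4833ℏ.
Σ m_l² = 280, so Σ(L_z)² = 280 ℏ².
For m_l = 4: cos θ = 4/√56, θ ≈ 57.69°.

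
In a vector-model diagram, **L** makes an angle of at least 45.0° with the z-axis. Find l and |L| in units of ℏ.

At minimum angle, m_l = l, so cos θ = l/√(l(l+1)); cos²θ = l/(l+1) = 0.5000.
Thus l = 0.5000/(1 − 0.5000) ≈ 1.
Then |L| = ℏ√(1·2) = √2 ℏ.

l = 1, |L| = √2 ℏ ≈ 1.414ℏ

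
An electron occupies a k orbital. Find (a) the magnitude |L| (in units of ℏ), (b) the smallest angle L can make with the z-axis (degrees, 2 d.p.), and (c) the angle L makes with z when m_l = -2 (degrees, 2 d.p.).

For a k orbital, l = 7.
|L| = ℏ√(7·8) = 2√14 ℏ ≈ 7.483ℏ.
cos θ_min = 7/√56, so θ_min ≈ 20.70°.
For m_l = -2: cos θ = -2/√56, θ ≈ 105.50°.

|L| = 2√14 ℏ ≈ 7.483ℏ; θ_min ≈ 20.70°; θ(m_l=-2) ≈ 105.50°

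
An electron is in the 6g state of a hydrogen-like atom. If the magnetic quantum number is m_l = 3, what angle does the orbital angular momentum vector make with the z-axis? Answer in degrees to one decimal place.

θ ≈ 47.9°

For 6g, l = 4.
|L| = ℏ√(l(l+1)) = 2√5 ℏ.
L_z = m_l ℏ = 3ℏ.
cos θ = L_z/|L| = 3/√20, so θ ≈ 47.9°.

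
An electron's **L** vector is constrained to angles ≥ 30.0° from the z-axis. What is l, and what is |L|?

l = 3, |L| = 2√3 ℏ ≈ 3.464ℏ

cos θ_min = l/√(l(l+1)) = √(l/(l+1)), so l/(l+1) = cos²(30.0°) = 0.7500.
Thus l = 0.7500/(1 − 0.7500) ≈ 3.
Then |L| = ℏ√(3·4) = 2√3 ℏ.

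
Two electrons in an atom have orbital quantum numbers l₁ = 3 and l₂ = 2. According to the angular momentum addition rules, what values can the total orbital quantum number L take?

L = 1, 2, 3, 4, 5

By the triangle rule, |l₁ − l₂| ≤ L ≤ l₁ + l₂.
Allowed values: L = 1, 2, 3, 4, 5.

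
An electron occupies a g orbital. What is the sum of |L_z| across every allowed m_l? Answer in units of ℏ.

For a g orbital, l = 4.
m_l runs from −4 to 4, i.e. {-4, -3, -2, -1, 0, 1, 2, 3, 4}.
Σ|m_l| = l(l+1) = 20.

Σ|L_z| = 20 ℏ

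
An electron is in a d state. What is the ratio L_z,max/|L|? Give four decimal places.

A d state has l = 2.
|L| = √6 ℏ ≈ 2.4495ℏ, while L_z,max = lℏ = 2ℏ.
L_z,max/|L| = 2/√6 = 0.8165.

L_z,max/|L| = 0.8165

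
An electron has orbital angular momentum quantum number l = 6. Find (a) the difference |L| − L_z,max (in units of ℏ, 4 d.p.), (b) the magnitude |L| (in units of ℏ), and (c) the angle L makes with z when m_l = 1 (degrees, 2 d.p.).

|L| − L_z,max = (√42 − 6)ℏ ≈ 0.4807ℏ.
|L| = ℏ√(6·7) = √42 ℏ ≈ 6.481ℏ.
For m_l = 1: cos θ = 1/√42, θ ≈ 81.12°.

|L|−L_z,max ≈ 0.4807ℏ; |L| = √42 ℏ ≈ 6.481ℏ; θ(m_l=1) ≈ 81.12°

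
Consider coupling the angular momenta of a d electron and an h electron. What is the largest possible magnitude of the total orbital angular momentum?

|L_tot|_max = 2√14 ℏ ≈ 7.483ℏ

L runs from |2 − 5| = 3 to 2 + 5 = 7.
Allowed values: L = 3, 4, 5, 6, 7.
The largest magnitude corresponds to L = 7: |L_tot| = ℏ√(7·8) = 2√14 ℏ.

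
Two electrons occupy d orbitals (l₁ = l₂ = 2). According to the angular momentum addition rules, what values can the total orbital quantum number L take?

L runs from |2 − 2| = 0 to 2 + 2 = 4.
L ∈ {0, 1, 2, 3, 4}.

L = 0, 1, 2, 3, 4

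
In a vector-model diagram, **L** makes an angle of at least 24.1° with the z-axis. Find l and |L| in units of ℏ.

cos θ_min = l/√(l(l+1)) = √(l/(l+1)), so l/(l+1) = cos²(24.1°) = 0.8333.
l = cos²θ/sin²θ ≈ 5.
Then |L| = ℏ√(5·6) = √30 ℏ.

l = 5, |L| = √30 ℏ ≈ 5.477ℏ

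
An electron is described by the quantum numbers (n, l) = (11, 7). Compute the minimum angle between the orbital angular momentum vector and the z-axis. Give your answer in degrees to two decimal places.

θ_min ≈ 20.70°

|L|² = l(l+1)ℏ² = 56ℏ², so |L| = 2√14 ℏ.
The smallest angle corresponds to the largest L_z, i.e. m_l = l = 7, giving L_z = 7ℏ.
cos θ_min = 7/√56, so θ_min ≈ 20.70°.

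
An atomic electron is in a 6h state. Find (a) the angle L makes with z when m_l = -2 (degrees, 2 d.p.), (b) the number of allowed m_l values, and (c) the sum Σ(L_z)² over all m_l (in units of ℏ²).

θ(m_l=-2) ≈ 111.42°; 11 values; Σ(L_z)² = 110 ℏ²

6h means n = 6, l = 5.
For m_l = -2: cos θ = -2/√30, θ ≈ 111.42°.
There are 2l+1 = 11 values of m_l.
Σ m_l² = 110, so Σ(L_z)² = 110 ℏ².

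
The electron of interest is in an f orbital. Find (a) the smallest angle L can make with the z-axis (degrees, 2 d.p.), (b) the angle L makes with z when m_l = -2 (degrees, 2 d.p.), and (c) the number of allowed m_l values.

θ_min ≈ 30.00°; θ(m_l=-2) ≈ 125.26°; 7 values

An f state has l = 3.
cos θ_min = 3/√12, so θ_min ≈ 30.00°.
For m_l = -2: cos θ = -2/√12, θ ≈ 125.26°.
There are 2l+1 = 7 values of m_l.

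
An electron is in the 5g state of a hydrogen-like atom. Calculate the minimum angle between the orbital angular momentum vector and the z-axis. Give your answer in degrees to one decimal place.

For 5g, l = 4.
|L| = √(l(l+1)) ℏ = 2√5 ℏ.
The smallest angle corresponds to the largest L_z, i.e. m_l = l = 4, giving L_z = 4ℏ.
cos θ_min = 4/√20, so θ_min ≈ 26.6°.

θ_min ≈ 26.6°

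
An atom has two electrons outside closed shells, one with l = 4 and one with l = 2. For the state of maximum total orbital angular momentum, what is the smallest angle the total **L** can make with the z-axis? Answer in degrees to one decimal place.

L runs from |4 − 2| = 2 to 4 + 2 = 6.
L ∈ {2, 3, 4, 5, 6}.
The maximum is L = 6, with |L_tot| = ℏ√(6·7) = √42 ℏ.
The minimum angle with z is arccos(6/√42) ≈ 22.2°.

θ_min ≈ 22.2°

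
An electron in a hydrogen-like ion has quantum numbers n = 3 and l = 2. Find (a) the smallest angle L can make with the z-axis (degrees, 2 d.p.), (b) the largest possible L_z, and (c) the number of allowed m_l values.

θ_min ≈ 35.26°; L_z,max = 2ℏ; 5 values

cos θ_min = 2/√6, so θ_min ≈ 35.26°.
L_z,max = lℏ = 2ℏ.
There are 2l+1 = 5 values of m_l.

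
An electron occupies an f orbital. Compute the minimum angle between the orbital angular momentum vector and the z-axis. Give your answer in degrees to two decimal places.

An f state has l = 3.
|L|² = l(l+1)ℏ² = 12ℏ², so |L| = 2√3 ℏ.
The smallest angle corresponds to the largest L_z, i.e. m_l = l = 3, giving L_z = 3ℏ.
cos θ_min = 3/√12, so θ_min ≈ 30.00°.

θ_min ≈ 30.00°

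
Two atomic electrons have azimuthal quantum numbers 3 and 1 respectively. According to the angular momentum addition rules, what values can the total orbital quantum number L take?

L = 2, 3, 4

L runs from |3 − 1| = 2 to 3 + 1 = 4.
So L can be 2, 3, 4.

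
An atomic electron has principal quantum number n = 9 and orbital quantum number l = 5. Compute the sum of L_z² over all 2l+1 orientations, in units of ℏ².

Σ(L_z)² = 110 ℏ²

The allowed m_l values are -5, -4, -3, -2, -1, 0, 1, 2, 3, 4, 5.
Summing m² from −5 to 5: Σ m_l² = 110.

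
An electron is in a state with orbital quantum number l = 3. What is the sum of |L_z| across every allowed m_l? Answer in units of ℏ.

Σ|L_z| = 12 ℏ

m_l runs from −3 to 3, i.e. {-3, -2, -1, 0, 1, 2, 3}.
Σ|m_l| = 2·3(3+1)/2 = 12.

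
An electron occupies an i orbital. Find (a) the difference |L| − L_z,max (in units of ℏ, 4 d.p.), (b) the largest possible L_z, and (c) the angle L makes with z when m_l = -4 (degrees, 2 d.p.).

An i state has l = 6.
|L| − L_z,max = (√42 − 6)ℏ ≈ 0.4807ℏ.
L_z,max = lℏ = 6ℏ.
For m_l = -4: cos θ = -4/√42, θ ≈ 128.11°.

|L|−L_z,max ≈ 0.4807ℏ; L_z,max = 6ℏ; θ(m_l=-4) ≈ 128.11°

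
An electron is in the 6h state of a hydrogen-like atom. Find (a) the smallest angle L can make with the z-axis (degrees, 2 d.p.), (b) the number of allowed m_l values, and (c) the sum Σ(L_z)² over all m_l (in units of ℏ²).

6h means n = 6, l = 5.
cos θ_min = 5/√30, so θ_min ≈ 24.09°.
There are 2l+1 = 11 values of m_l.
Σ m_l² = 110, so Σ(L_z)² = 110 ℏ².

θ_min ≈ 24.09°; 11 values; Σ(L_z)² = 110 ℏ²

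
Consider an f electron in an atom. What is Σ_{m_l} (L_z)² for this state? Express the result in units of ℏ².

The letter f corresponds to l = 3.
m_l runs from −3 to 3, i.e. {-3, -2, -1, 0, 1, 2, 3}.
Σ m_l² = 2·(1 + 4 + 9) = 28.

Σ(L_z)² = 28 ℏ²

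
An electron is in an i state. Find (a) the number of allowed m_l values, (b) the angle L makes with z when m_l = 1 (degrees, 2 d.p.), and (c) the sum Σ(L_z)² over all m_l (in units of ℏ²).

13 values; θ(m_l=1) ≈ 81.12°; Σ(L_z)² = 182 ℏ²

The letter i corresponds to l = 6.
There are 2l+1 = 13 values of m_l.
For m_l = 1: cos θ = 1/√42, θ ≈ 81.12°.
Σ m_l² = 182, so Σ(L_z)² = 182 ℏ².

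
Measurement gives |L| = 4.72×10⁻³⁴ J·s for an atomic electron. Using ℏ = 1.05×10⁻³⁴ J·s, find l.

l = 4

|L|/ℏ = (4.72×10⁻³⁴)/(1.05×10⁻³⁴) ≈ 4.495.
l(l+1) ≈ 4.495² ≈ 20.21, so l = 4.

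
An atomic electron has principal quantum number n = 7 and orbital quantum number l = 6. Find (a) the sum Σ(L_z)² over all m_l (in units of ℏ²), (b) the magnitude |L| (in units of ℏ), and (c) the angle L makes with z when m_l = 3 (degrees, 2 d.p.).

Σ(L_z)² = 182 ℏ²; |L| = √42 ℏ ≈ 6.481ℏ; θ(m_l=3) ≈ 62.42°

Σ m_l² = 182, so Σ(L_z)² = 182 ℏ².
|L| = ℏ√(6·7) = √42 ℏ ≈ 6.481ℏ.
For m_l = 3: cos θ = 3/√42, θ ≈ 62.42°.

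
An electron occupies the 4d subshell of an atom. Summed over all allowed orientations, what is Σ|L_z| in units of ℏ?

Σ|L_z| = 6 ℏ

4d means n = 4, l = 2.
The allowed m_l values are -2, -1, 0, 1, 2.
Σ|m_l| = l(l+1) = 6.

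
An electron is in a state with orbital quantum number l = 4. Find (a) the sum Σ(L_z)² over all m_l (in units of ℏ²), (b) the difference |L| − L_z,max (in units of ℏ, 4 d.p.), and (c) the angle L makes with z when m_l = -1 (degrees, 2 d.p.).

Σ m_l² = 60, so Σ(L_z)² = 60 ℏ².
|L| − L_z,max = (2√5 − 4)ℏ ≈ 0.4721ℏ.
For m_l = -1: cos θ = -1/√20, θ ≈ 102.92°.

Σ(L_z)² = 60 ℏ²; |L|−L_z,max ≈ 0.4721ℏ; θ(m_l=-1) ≈ 102.92°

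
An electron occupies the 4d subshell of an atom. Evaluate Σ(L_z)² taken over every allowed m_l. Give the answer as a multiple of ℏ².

For 4d, l = 2.
m_l runs from −2 to 2, i.e. {-2, -1, 0, 1, 2}.
Σ m_l² = l(l+1)(2l+1)/3 = 2·3·5/3 = 10.

Σ(L_z)² = 10 ℏ²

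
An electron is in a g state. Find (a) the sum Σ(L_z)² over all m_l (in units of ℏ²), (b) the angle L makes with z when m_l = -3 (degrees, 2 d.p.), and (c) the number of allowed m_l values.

A g state has l = 4.
Σ m_l² = 60, so Σ(L_z)² = 60 ℏ².
For m_l = -3: cos θ = -3/√20, θ ≈ 132.13°.
There are 2l+1 = 9 values of m_l.

Σ(L_z)² = 60 ℏ²; θ(m_l=-3) ≈ 132.13°; 9 values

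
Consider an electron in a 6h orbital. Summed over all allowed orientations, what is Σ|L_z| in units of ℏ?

The 6h subshell has l = 5.
m_l ∈ {-5, -4, -3, -2, -1, 0, 1, 2, 3, 4, 5}.
Σ|m_l| = l(l+1) = 30.

Σ|L_z| = 30 ℏ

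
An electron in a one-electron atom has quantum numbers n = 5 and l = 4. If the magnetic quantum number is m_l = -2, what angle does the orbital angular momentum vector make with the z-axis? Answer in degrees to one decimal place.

|L| = ℏ√(l(l+1)) = 2√5 ℏ.
L_z = m_l ℏ = −2ℏ.
cos θ = L_z/|L| = -2/√20, so θ ≈ 116.6°.

θ ≈ 116.6°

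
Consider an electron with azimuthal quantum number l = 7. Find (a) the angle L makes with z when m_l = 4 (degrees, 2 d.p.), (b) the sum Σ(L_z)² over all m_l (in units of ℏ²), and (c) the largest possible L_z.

For m_l = 4: cos θ = 4/√56, θ ≈ 57.69°.
Σ m_l² = 280, so Σ(L_z)² = 280 ℏ².
L_z,max = lℏ = 7ℏ.

θ(m_l=4) ≈ 57.69°; Σ(L_z)² = 280 ℏ²; L_z,max = 7ℏ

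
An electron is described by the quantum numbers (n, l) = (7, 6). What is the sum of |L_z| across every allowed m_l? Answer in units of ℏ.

The allowed m_l values are -6, -5, -4, -3, -2, -1, 0, 1, 2, 3, 4, 5, 6.
Σ|m_l| = 2·6(6+1)/2 = 42.

Σ|L_z| = 42 ℏ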